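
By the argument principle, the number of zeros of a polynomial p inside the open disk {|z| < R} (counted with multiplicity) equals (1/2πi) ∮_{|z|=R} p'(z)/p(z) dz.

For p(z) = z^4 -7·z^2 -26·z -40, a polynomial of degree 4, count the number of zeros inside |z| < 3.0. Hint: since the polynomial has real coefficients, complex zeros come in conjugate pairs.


The zeros of p are: 4, (-1 + 2i), (-1 - 2i), -2.
Their magnitudes are: 4, 2.236, 2.236, 2.
Zeros with |z| < R = 3.0: (-1 + 2i), (-1 - 2i), -2.
Count = 3.
By the argument principle, (1/2πi) ∮_{|z|=R} p'(z)/p(z) dz equals exactly this count.

Number of zeros inside |z| < 3.0: 3.


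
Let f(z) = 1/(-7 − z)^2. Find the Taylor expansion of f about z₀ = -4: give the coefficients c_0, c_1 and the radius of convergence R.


Let w = z − z₀, so z = z₀ + w.
Then -7 − z = -7 − (z₀ + w) = (-7 − z₀) − w = -3 − w.
f(z) = 1/(-3 − w)^2 = (1/(-3)^2) · (1 − w/(-3))^{−2}.
By the binomial series (1−u)^{−2} = Σ_{n≥0} C(n+1, 1) u^n for |u|<1, with u = w/(-3):
  c_n = C(n+1, 1) / (-3)^(n+2).
  c_0 = 1/(-3)^2 = 1/9.
  c_1 = 2/(-3)^3 = -2/27.
The series is valid for |w/d| < 1, i.e. |z − z₀| < |d|.
Radius of convergence: R = |-7 − z₀| = |-3| = 3 (distance from z₀ to the singularity z = -7).

c_0 = 1/9, c_1 = -2/27; R = 3.


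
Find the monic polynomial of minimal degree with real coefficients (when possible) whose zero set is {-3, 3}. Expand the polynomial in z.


The polynomial is p(z) = ∏_{α ∈ S} (z − α), where S = {-3, 3}.
Expanding the product yields: p(z) = z^2 -9.
The resulting polynomial has degree 2 and real coefficients as required.

p(z) = z^2 -9.


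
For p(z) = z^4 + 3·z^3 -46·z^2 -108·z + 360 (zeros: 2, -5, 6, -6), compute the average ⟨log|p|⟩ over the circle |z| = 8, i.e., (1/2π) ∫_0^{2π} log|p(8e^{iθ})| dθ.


Zeros: -6, -5, 2, 6; r = 8.
Inside |z| < r: -6, -5, 2, 6. Outside (|z| ≥ r): ∅.
p(0) = 360, so log|p(0)| = log(360) = 5.8861.
Apply Jensen: I(r) = log|p(0)| + Σ_k log(r/|z_k|), summed over zeros inside |z| < r.
  log(r/|z_k|) for z_k = 2: log(8/2) = 1.3863
  log(r/|z_k|) for z_k = -5: log(8/5) = 0.4700
  log(r/|z_k|) for z_k = 6: log(8/6) = 0.2877
  log(r/|z_k|) for z_k = -6: log(8/6) = 0.2877
Sum over inside zeros: 2.4317.
I(r) = log|p(0)| + (inside sum) = 5.8861 + 2.4317 = 8.3178.
Closed form (all zeros inside, monic): I(r) = n·log(r) = 4·log(8) = 8.3178. ✓

I(r) ≈ 8.3178.


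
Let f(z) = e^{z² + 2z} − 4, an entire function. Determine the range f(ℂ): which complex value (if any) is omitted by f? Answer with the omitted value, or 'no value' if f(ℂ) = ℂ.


Little Picard bounds the complement of f(ℂ) to at most one point.
The exponent g(z) = z² + 2z is a nonconstant polynomial, hence surjective onto ℂ. So e^{g(z)} takes every value in {e^w : w ∈ ℂ} = ℂ ∖ {0}. Adding -4 shifts the range to ℂ ∖ {-4}. f omits exactly -4.

Omitted value: -4.


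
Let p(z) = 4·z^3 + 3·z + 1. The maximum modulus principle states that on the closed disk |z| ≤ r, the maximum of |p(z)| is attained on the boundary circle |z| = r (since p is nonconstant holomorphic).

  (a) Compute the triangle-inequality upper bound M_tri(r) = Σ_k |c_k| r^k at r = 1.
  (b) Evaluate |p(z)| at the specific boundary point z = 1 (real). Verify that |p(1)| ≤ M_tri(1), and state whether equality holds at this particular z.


Coefficients: c_0 = 1, c_1 = 3, c_2 = 0, c_3 = 4. Radius r = 1.
Part (a). Triangle bound: M_tri(r) = Σ_k |c_k| r^k
  = |1|·1^0 + |3|·1^1 + |0|·1^2 + |4|·1^3
  = 1 + 3 + 0 + 4 = 8.
This bounds M(r) := max_{|z|=r} |p(z)| from above; equality holds iff all terms c_k z^k can be made to align in phase at a single z on |z|=r.
Part (b). At z = 1 (real, on the circle |z| = r):
  p(1) = (1)·1^0 + (3)·1^1 + (0)·1^2 + (4)·1^3 = 8.
  |p(1)| = 8.
Since all nonzero coefficients share the same sign, |p(1)| = 8 = M_tri(1); the triangle bound is attained at z = 1, so in fact M(r) = 8.

M_tri(1) = 8; |p(1)| = 8; equality at z=1: yes.


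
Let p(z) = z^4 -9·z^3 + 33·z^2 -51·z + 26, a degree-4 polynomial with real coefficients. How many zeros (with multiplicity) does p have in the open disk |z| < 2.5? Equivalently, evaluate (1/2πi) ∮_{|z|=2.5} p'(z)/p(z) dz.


The zeros of p are: (3 + 2i), (3 - 2i), 1, 2.
Their magnitudes are: 3.606, 3.606, 1, 2.
Zeros with |z| < R = 2.5: 1, 2.
Count = 2.
By the argument principle, (1/2πi) ∮_{|z|=R} p'(z)/p(z) dz equals exactly this count.

Number of zeros inside |z| < 2.5: 2.


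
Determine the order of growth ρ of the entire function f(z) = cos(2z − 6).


cos(w) is a linear combination of e^{iw} and e^{−iw} (or e^w, e^{−w} in the hyperbolic case), so |cos(w)| ≤ e^{|w|}. With w = 2z − 6, |w| ≤ 2|z| + 6 = 2r + 6 on |z| = r, giving M(r) ≤ e^{2r + 6}, so ρ ≤ 1. On a suitable ray (z = it for sin/cos; z = t for sinh/cosh, t real → ∞), |cos(2z − 6)| grows like e^{2|t|}/2, so ρ ≥ 1. Hence ρ = 1.
Therefore ρ = 1.

Order ρ = 1.


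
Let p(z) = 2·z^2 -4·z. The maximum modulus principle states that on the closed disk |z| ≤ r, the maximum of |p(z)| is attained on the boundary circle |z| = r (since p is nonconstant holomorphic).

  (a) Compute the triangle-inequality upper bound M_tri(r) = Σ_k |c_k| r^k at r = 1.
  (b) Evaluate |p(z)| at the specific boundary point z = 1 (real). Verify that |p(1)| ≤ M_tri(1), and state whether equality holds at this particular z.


Coefficients: c_0 = 0, c_1 = -4, c_2 = 2. Radius r = 1.
Part (a). Triangle bound: M_tri(r) = Σ_k |c_k| r^k
  = |0|·1^0 + |-4|·1^1 + |2|·1^2
  = 0 + 4 + 2 = 6.
This bounds M(r) := max_{|z|=r} |p(z)| from above; equality holds iff all terms c_k z^k can be made to align in phase at a single z on |z|=r.
Part (b). At z = 1 (real, on the circle |z| = r):
  p(1) = (0)·1^0 + (-4)·1^1 + (2)·1^2 = -2.
  |p(1)| = 2.
Check: |p(1)| = 2 ≤ 6 = M_tri(1). ✓ Equality does not hold at z = 1 (the coefficients have mixed signs, so the terms do not all align in phase there).

M_tri(1) = 6; |p(1)| = 2; equality at z=1: no.


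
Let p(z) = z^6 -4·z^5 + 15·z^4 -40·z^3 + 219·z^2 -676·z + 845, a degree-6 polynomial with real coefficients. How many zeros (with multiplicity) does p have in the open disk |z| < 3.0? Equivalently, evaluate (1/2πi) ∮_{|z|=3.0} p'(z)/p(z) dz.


The zeros of p are: (-2 + 3i), (-2 - 3i), (2 + 1i), (2 - 1i), (2 + 3i), (2 - 3i).
Their magnitudes are: 3.606, 3.606, 2.236, 2.236, 3.606, 3.606.
Zeros with |z| < R = 3.0: (2 + 1i), (2 - 1i).
Count = 2.
By the argument principle, (1/2πi) ∮_{|z|=R} p'(z)/p(z) dz equals exactly this count.

Number of zeros inside |z| < 3.0: 2.


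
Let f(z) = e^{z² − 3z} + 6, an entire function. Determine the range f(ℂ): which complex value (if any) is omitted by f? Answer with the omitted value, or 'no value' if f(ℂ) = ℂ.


Little Picard bounds the complement of f(ℂ) to at most one point.
The exponent g(z) = z² − 3z is a nonconstant polynomial, hence surjective onto ℂ. So e^{g(z)} takes every value in {e^w : w ∈ ℂ} = ℂ ∖ {0}. Adding 6 shifts the range to ℂ ∖ {6}. f omits exactly 6.

Omitted value: 6.


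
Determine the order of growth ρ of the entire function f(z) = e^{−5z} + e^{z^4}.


Each summand is entire of order 1 and 4 respectively (as in the single-exponential case). The order of a sum is at most the max of the orders, so ρ ≤ 4. For the lower bound: on |z|=r choose arg z so that 1z^4 is real positive; then |e^{1z^4}| = e^{1r^4} while |e^{-5z}| ≤ e^{5r^1} = o(e^{1r^4}). So |f| ≥ e^{1r^4}(1 − o(1)) and ρ ≥ 4. Hence ρ = max(1, 4) = 4.
Therefore ρ = 4.

Order ρ = 4.


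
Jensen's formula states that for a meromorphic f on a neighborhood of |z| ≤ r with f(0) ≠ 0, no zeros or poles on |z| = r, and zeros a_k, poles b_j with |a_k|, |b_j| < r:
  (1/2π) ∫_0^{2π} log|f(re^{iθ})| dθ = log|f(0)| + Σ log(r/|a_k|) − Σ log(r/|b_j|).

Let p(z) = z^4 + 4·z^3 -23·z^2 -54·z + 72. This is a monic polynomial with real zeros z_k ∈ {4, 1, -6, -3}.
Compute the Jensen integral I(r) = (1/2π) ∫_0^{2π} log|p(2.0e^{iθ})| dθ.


Zeros: -6, -3, 1, 4; r = 2.0.
Inside |z| < r: 1. Outside (|z| ≥ r): -6, -3, 4.
p(0) = 72, so log|p(0)| = log(72) = 4.2767.
Apply Jensen: I(r) = log|p(0)| + Σ_k log(r/|z_k|), summed over zeros inside |z| < r.
  log(r/|z_k|) for z_k = 1: log(2.0/1) = 0.6931
  Outside zeros (-6, -3, 4) contribute nothing to the Jensen sum.
Sum over inside zeros: 0.6931.
I(r) = log|p(0)| + (inside sum) = 4.2767 + 0.6931 = 4.9698.
Note: since some zeros are outside |z| ≤ r, the simplified n·log(r) form does NOT apply — only the inside zeros contribute.

I(r) ≈ 4.9698.


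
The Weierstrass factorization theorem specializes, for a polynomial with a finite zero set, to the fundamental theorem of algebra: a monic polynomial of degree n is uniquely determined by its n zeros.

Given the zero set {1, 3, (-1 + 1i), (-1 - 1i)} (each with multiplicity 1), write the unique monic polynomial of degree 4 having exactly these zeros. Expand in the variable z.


The polynomial is p(z) = ∏_{α ∈ S} (z − α), where S = {1, 3, (-1 + 1i), (-1 - 1i)}.
Expanding the product yields: p(z) = z^4 -2·z^3 -3·z^2 -2·z + 6.
Note conjugate pairs combine to real quadratics: (z − (-1+1i))(z − (-1−1i)) = z² + 2z + 2.
The resulting polynomial has degree 4 and real coefficients as required.

p(z) = z^4 -2·z^3 -3·z^2 -2·z + 6.


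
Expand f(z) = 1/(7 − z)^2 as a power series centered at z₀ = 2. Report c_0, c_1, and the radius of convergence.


Let w = z − z₀, so z = z₀ + w.
Then 7 − z = 7 − (z₀ + w) = (7 − z₀) − w = 5 − w.
f(z) = 1/(5 − w)^2 = (1/(5)^2) · (1 − w/(5))^{−2}.
By the binomial series (1−u)^{−2} = Σ_{n≥0} C(n+1, 1) u^n for |u|<1, with u = w/(5):
  c_n = C(n+1, 1) / (5)^(n+2).
  c_0 = 1/(5)^2 = 1/25.
  c_1 = 2/(5)^3 = 2/125.
The series is valid for |w/d| < 1, i.e. |z − z₀| < |d|.
Radius of convergence: R = |7 − z₀| = |5| = 5 (distance from z₀ to the singularity z = 7).

c_0 = 1/25, c_1 = 2/125; R = 5.


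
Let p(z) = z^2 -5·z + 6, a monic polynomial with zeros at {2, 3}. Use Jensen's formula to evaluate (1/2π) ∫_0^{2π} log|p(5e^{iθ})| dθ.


Zeros: 2, 3; r = 5.
Inside |z| < r: 2, 3. Outside (|z| ≥ r): ∅.
p(0) = 6, so log|p(0)| = log(6) = 1.7918.
Apply Jensen: I(r) = log|p(0)| + Σ_k log(r/|z_k|), summed over zeros inside |z| < r.
  log(r/|z_k|) for z_k = 2: log(5/2) = 0.9163
  log(r/|z_k|) for z_k = 3: log(5/3) = 0.5108
Sum over inside zeros: 1.4271.
I(r) = log|p(0)| + (inside sum) = 1.7918 + 1.4271 = 3.2189.
Closed form (all zeros inside, monic): I(r) = n·log(r) = 2·log(5) = 3.2189. ✓

I(r) ≈ 3.2189.


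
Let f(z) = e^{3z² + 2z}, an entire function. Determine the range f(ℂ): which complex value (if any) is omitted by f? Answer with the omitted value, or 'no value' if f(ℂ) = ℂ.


Little Picard bounds the complement of f(ℂ) to at most one point.
The exponent g(z) = 3z² + 2z is a nonconstant polynomial, hence surjective onto ℂ. So e^{g(z)} takes every value in {e^w : w ∈ ℂ} = ℂ ∖ {0}. Adding 0 shifts the range to ℂ ∖ {0}. f omits exactly 0.

Omitted value: 0.


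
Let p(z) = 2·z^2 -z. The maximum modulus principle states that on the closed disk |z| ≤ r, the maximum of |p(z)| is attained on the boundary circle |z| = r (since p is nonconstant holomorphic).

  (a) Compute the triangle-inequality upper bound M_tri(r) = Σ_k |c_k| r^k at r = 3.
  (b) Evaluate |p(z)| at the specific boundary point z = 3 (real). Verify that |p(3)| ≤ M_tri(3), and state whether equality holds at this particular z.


Coefficients: c_0 = 0, c_1 = -1, c_2 = 2. Radius r = 3.
Part (a). Triangle bound: M_tri(r) = Σ_k |c_k| r^k
  = |0|·3^0 + |-1|·3^1 + |2|·3^2
  = 0 + 3 + 18 = 21.
This bounds M(r) := max_{|z|=r} |p(z)| from above; equality holds iff all terms c_k z^k can be made to align in phase at a single z on |z|=r.
Part (b). At z = 3 (real, on the circle |z| = r):
  p(3) = (0)·3^0 + (-1)·3^1 + (2)·3^2 = 15.
  |p(3)| = 15.
Check: |p(3)| = 15 ≤ 21 = M_tri(3). ✓ Equality does not hold at z = 3 (the coefficients have mixed signs, so the terms do not all align in phase there).

M_tri(3) = 21; |p(3)| = 15; equality at z=3: no.


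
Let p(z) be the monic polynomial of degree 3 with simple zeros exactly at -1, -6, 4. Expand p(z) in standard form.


The polynomial is p(z) = ∏_{α ∈ S} (z − α), where S = {-1, -6, 4}.
Expanding the product yields: p(z) = z^3 + 3·z^2 -22·z -24.
The resulting polynomial has degree 3 and real coefficients as required.

p(z) = z^3 + 3·z^2 -22·z -24.


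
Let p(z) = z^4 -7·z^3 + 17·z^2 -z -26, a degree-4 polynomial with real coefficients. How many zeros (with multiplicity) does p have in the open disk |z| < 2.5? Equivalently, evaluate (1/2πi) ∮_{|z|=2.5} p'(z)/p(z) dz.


The zeros of p are: 2, (3 + 2i), (3 - 2i), -1.
Their magnitudes are: 2, 3.606, 3.606, 1.
Zeros with |z| < R = 2.5: 2, -1.
Count = 2.
By the argument principle, (1/2πi) ∮_{|z|=R} p'(z)/p(z) dz equals exactly this count.

Number of zeros inside |z| < 2.5: 2.


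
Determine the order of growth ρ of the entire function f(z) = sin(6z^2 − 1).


Write sin(w) = (e^{iw} ± e^{−iw})/(2 or 2i), so |sin(w)| ≤ e^{|w|}. With w = 6z^2 − 1, |w| ≤ 6r^2 + 1 on |z|=r, giving M(r) ≤ e^{6r^2 + 1} and ρ ≤ 2. For the lower bound, choose z on |z|=r with 6z^2 purely imaginary of modulus 6r^2; then |sin(6z^2 − 1)| grows like e^{6r^2}/2, so ρ ≥ 2. Hence ρ = 2.
Therefore ρ = 2.

Order ρ = 2.


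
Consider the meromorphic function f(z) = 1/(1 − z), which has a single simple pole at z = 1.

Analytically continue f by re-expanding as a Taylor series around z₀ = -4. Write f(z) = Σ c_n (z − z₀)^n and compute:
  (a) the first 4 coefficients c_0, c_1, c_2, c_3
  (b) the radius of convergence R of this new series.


Let w = z − z₀, so z = z₀ + w.
Then 1 − z = 1 − (z₀ + w) = (1 − z₀) − w = 5 − w.
f(z) = 1/(5 − w) = (1/(5)) · 1/(1 − w/(5)) = Σ_{n≥0} w^n / (5)^(n+1).
So c_n = 1/(5)^(n+1):
  c_0 = 1/(5)^1 = 1/5.
  c_1 = 1/(5)^2 = 1/25.
  c_2 = 1/(5)^3 = 1/125.
  c_3 = 1/(5)^4 = 1/625.
The series is valid for |w/d| < 1, i.e. |z − z₀| < |d|.
Radius of convergence: R = |1 − z₀| = |5| = 5 (distance from z₀ to the singularity z = 1).

c_0 = 1/5, c_1 = 1/25, c_2 = 1/125, c_3 = 1/625; R = 5.


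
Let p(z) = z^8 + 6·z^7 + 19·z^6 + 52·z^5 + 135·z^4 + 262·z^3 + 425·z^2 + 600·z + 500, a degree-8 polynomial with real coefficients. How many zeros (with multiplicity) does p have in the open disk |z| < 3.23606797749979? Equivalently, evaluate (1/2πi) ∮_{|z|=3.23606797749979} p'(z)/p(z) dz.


The zeros of p are: (-2 + 1i), (-2 - 1i), (-2 + 1i), (-2 - 1i), (0 + 2i), (0 - 2i), (1 + 2i), (1 - 2i).
Their magnitudes are: 2.236, 2.236, 2.236, 2.236, 2, 2, 2.236, 2.236.
Zeros with |z| < R = 3.23606797749979: (-2 + 1i), (-2 - 1i), (-2 + 1i), (-2 - 1i), (0 + 2i), (0 - 2i), (1 + 2i), (1 - 2i).
Count = 8.
By the argument principle, (1/2πi) ∮_{|z|=R} p'(z)/p(z) dz equals exactly this count.

Number of zeros inside |z| < 3.23606797749979: 8.


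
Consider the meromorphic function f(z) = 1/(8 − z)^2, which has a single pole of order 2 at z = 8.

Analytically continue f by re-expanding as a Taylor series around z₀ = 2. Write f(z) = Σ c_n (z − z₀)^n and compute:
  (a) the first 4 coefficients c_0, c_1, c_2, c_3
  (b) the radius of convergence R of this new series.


Let w = z − z₀, so z = z₀ + w.
Then 8 − z = 8 − (z₀ + w) = (8 − z₀) − w = 6 − w.
f(z) = 1/(6 − w)^2 = (1/(6)^2) · (1 − w/(6))^{−2}.
By the binomial series (1−u)^{−2} = Σ_{n≥0} C(n+1, 1) u^n for |u|<1, with u = w/(6):
  c_n = C(n+1, 1) / (6)^(n+2).
  c_0 = 1/(6)^2 = 1/36.
  c_1 = 2/(6)^3 = 1/108.
  c_2 = 3/(6)^4 = 1/432.
  c_3 = 4/(6)^5 = 1/1944.
The series is valid for |w/d| < 1, i.e. |z − z₀| < |d|.
Radius of convergence: R = |8 − z₀| = |6| = 6 (distance from z₀ to the singularity z = 8).

c_0 = 1/36, c_1 = 1/108, c_2 = 1/432, c_3 = 1/1944; R = 6.


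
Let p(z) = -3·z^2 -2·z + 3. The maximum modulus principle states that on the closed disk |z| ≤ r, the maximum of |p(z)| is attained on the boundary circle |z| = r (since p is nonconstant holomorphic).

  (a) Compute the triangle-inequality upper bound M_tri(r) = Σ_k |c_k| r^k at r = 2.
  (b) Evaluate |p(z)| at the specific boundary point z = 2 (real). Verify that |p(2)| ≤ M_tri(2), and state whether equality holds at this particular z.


Coefficients: c_0 = 3, c_1 = -2, c_2 = -3. Radius r = 2.
Part (a). Triangle bound: M_tri(r) = Σ_k |c_k| r^k
  = |3|·2^0 + |-2|·2^1 + |-3|·2^2
  = 3 + 4 + 12 = 19.
This bounds M(r) := max_{|z|=r} |p(z)| from above; equality holds iff all terms c_k z^k can be made to align in phase at a single z on |z|=r.
Part (b). At z = 2 (real, on the circle |z| = r):
  p(2) = (3)·2^0 + (-2)·2^1 + (-3)·2^2 = -13.
  |p(2)| = 13.
Check: |p(2)| = 13 ≤ 19 = M_tri(2). ✓ Equality does not hold at z = 2 (the coefficients have mixed signs, so the terms do not all align in phase there).

M_tri(2) = 19; |p(2)| = 13; equality at z=2: no.


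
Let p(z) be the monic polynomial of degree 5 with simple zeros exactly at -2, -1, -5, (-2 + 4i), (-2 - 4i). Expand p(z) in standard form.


The polynomial is p(z) = ∏_{α ∈ S} (z − α), where S = {-2, -1, -5, (-2 + 4i), (-2 - 4i)}.
Expanding the product yields: p(z) = z^5 + 12·z^4 + 69·z^3 + 238·z^2 + 380·z + 200.
Note conjugate pairs combine to real quadratics: (z − (-2+4i))(z − (-2−4i)) = z² + 4z + 20.
The resulting polynomial has degree 5 and real coefficients as required.

p(z) = z^5 + 12·z^4 + 69·z^3 + 238·z^2 + 380·z + 200.


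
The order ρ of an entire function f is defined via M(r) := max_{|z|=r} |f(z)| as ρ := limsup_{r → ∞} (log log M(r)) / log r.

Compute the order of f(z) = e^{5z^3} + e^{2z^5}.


Each summand is entire of order 3 and 5 respectively (as in the single-exponential case). The order of a sum is at most the max of the orders, so ρ ≤ 5. For the lower bound: on |z|=r choose arg z so that 2z^5 is real positive; then |e^{2z^5}| = e^{2r^5} while |e^{5z^3}| ≤ e^{5r^3} = o(e^{2r^5}). So |f| ≥ e^{2r^5}(1 − o(1)) and ρ ≥ 5. Hence ρ = max(3, 5) = 5.
Therefore ρ = 5.

Order ρ = 5.


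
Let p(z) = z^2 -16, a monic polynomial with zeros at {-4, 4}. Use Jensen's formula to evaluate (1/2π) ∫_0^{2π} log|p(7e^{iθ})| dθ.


Zeros: -4, 4; r = 7.
Inside |z| < r: -4, 4. Outside (|z| ≥ r): ∅.
p(0) = -16, so log|p(0)| = log(16) = 2.7726.
Apply Jensen: I(r) = log|p(0)| + Σ_k log(r/|z_k|), summed over zeros inside |z| < r.
  log(r/|z_k|) for z_k = -4: log(7/4) = 0.5596
  log(r/|z_k|) for z_k = 4: log(7/4) = 0.5596
Sum over inside zeros: 1.1192.
I(r) = log|p(0)| + (inside sum) = 2.7726 + 1.1192 = 3.8918.
Closed form (all zeros inside, monic): I(r) = n·log(r) = 2·log(7) = 3.8918. ✓

I(r) ≈ 3.8918.


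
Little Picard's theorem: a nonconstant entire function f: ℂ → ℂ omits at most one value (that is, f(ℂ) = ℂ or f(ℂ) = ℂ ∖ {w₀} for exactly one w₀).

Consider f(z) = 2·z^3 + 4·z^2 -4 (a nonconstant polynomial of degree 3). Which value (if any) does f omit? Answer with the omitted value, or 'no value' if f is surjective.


Little Picard bounds the complement of f(ℂ) to at most one point.
For every w ∈ ℂ, the equation p(z) − w = 0 is a nonconstant polynomial in z and hence has at least one root by the fundamental theorem of algebra. So p is surjective onto ℂ, omitting no value.

Omitted value: no value.


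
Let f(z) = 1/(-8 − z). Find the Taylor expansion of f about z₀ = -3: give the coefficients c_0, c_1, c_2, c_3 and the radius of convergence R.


Let w = z − z₀, so z = z₀ + w.
Then -8 − z = -8 − (z₀ + w) = (-8 − z₀) − w = -5 − w.
f(z) = 1/(-5 − w) = (1/(-5)) · 1/(1 − w/(-5)) = Σ_{n≥0} w^n / (-5)^(n+1).
So c_n = 1/(-5)^(n+1):
  c_0 = 1/(-5)^1 = -1/5.
  c_1 = 1/(-5)^2 = 1/25.
  c_2 = 1/(-5)^3 = -1/125.
  c_3 = 1/(-5)^4 = 1/625.
The series is valid for |w/d| < 1, i.e. |z − z₀| < |d|.
Radius of convergence: R = |-8 − z₀| = |-5| = 5 (distance from z₀ to the singularity z = -8).

c_0 = -1/5, c_1 = 1/25, c_2 = -1/125, c_3 = 1/625; R = 5.


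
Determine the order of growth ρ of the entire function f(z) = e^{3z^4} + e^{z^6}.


Each summand is entire of order 4 and 6 respectively (as in the single-exponential case). The order of a sum is at most the max of the orders, so ρ ≤ 6. For the lower bound: on |z|=r choose arg z so that 1z^6 is real positive; then |e^{1z^6}| = e^{1r^6} while |e^{3z^4}| ≤ e^{3r^4} = o(e^{1r^6}). So |f| ≥ e^{1r^6}(1 − o(1)) and ρ ≥ 6. Hence ρ = max(4, 6) = 6.
Therefore ρ = 6.

Order ρ = 6.


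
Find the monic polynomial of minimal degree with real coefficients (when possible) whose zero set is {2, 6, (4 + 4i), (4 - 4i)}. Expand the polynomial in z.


The polynomial is p(z) = ∏_{α ∈ S} (z − α), where S = {2, 6, (4 + 4i), (4 - 4i)}.
Expanding the product yields: p(z) = z^4 -16·z^3 + 108·z^2 -352·z + 384.
Note conjugate pairs combine to real quadratics: (z − (4+4i))(z − (4−4i)) = z² − 8z + 32.
The resulting polynomial has degree 4 and real coefficients as required.

p(z) = z^4 -16·z^3 + 108·z^2 -352·z + 384.


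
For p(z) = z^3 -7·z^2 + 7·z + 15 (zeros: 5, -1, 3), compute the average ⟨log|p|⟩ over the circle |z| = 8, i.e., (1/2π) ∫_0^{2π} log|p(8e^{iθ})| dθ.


Zeros: -1, 3, 5; r = 8.
Inside |z| < r: -1, 3, 5. Outside (|z| ≥ r): ∅.
p(0) = 15, so log|p(0)| = log(15) = 2.7081.
Apply Jensen: I(r) = log|p(0)| + Σ_k log(r/|z_k|), summed over zeros inside |z| < r.
  log(r/|z_k|) for z_k = 5: log(8/5) = 0.4700
  log(r/|z_k|) for z_k = -1: log(8/1) = 2.0794
  log(r/|z_k|) for z_k = 3: log(8/3) = 0.9808
Sum over inside zeros: 3.5303.
I(r) = log|p(0)| + (inside sum) = 2.7081 + 3.5303 = 6.2383.
Closed form (all zeros inside, monic): I(r) = n·log(r) = 3·log(8) = 6.2383. ✓

I(r) ≈ 6.2383.


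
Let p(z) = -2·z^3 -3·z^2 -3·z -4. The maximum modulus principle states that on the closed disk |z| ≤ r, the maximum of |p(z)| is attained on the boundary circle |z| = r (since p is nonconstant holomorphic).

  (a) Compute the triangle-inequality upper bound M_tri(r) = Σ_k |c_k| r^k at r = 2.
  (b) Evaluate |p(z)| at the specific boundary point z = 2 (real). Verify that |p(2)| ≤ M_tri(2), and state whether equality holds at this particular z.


Coefficients: c_0 = -4, c_1 = -3, c_2 = -3, c_3 = -2. Radius r = 2.
Part (a). Triangle bound: M_tri(r) = Σ_k |c_k| r^k
  = |-4|·2^0 + |-3|·2^1 + |-3|·2^2 + |-2|·2^3
  = 4 + 6 + 12 + 16 = 38.
This bounds M(r) := max_{|z|=r} |p(z)| from above; equality holds iff all terms c_k z^k can be made to align in phase at a single z on |z|=r.
Part (b). At z = 2 (real, on the circle |z| = r):
  p(2) = (-4)·2^0 + (-3)·2^1 + (-3)·2^2 + (-2)·2^3 = -38.
  |p(2)| = 38.
Since all nonzero coefficients share the same sign, |p(2)| = 38 = M_tri(2); the triangle bound is attained at z = 2, so in fact M(r) = 38.

M_tri(2) = 38; |p(2)| = 38; equality at z=2: yes.


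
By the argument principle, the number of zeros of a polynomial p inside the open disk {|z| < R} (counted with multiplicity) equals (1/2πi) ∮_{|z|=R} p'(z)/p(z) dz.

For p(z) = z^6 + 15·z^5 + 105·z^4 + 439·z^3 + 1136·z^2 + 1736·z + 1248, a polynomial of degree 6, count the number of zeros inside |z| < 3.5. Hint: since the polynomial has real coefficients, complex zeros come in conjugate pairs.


The zeros of p are: (-2 + 3i), (-2 - 3i), (-2 + 2i), (-2 - 2i), -4, -3.
Their magnitudes are: 3.606, 3.606, 2.828, 2.828, 4, 3.
Zeros with |z| < R = 3.5: (-2 + 2i), (-2 - 2i), -3.
Count = 3.
By the argument principle, (1/2πi) ∮_{|z|=R} p'(z)/p(z) dz equals exactly this count.

Number of zeros inside |z| < 3.5: 3.


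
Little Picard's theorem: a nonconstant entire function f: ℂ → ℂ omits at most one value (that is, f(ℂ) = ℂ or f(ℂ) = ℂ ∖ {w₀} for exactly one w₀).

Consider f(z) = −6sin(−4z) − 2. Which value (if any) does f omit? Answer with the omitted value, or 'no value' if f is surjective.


Little Picard bounds the complement of f(ℂ) to at most one point.
sin is entire and surjective onto ℂ: for every w ∈ ℂ, sin(ζ) = w has a solution ζ ∈ ℂ (e.g., via the complex inverse arcsin). With ζ = −4z this gives z = ζ/(-4). Then -6·sin(−4z) takes every value in -6·ℂ = ℂ, and adding -2 is a bijection of ℂ. So f is surjective and omits no value. (Note: only on the real line is sin bounded by [−1, 1].)

Omitted value: no value.


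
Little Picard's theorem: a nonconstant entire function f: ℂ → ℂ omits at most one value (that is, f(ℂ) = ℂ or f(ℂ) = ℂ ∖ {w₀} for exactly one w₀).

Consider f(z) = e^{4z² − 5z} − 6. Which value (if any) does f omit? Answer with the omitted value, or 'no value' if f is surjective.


Little Picard bounds the complement of f(ℂ) to at most one point.
The exponent g(z) = 4z² − 5z is a nonconstant polynomial, hence surjective onto ℂ. So e^{g(z)} takes every value in {e^w : w ∈ ℂ} = ℂ ∖ {0}. Adding -6 shifts the range to ℂ ∖ {-6}. f omits exactly -6.

Omitted value: -6.


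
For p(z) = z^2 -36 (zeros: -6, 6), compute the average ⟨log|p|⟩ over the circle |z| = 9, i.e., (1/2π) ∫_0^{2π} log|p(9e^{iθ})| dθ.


Zeros: -6, 6; r = 9.
Inside |z| < r: -6, 6. Outside (|z| ≥ r): ∅.
p(0) = -36, so log|p(0)| = log(36) = 3.5835.
Apply Jensen: I(r) = log|p(0)| + Σ_k log(r/|z_k|), summed over zeros inside |z| < r.
  log(r/|z_k|) for z_k = -6: log(9/6) = 0.4055
  log(r/|z_k|) for z_k = 6: log(9/6) = 0.4055
Sum over inside zeros: 0.8109.
I(r) = log|p(0)| + (inside sum) = 3.5835 + 0.8109 = 4.3944.
Closed form (all zeros inside, monic): I(r) = n·log(r) = 2·log(9) = 4.3944. ✓

I(r) ≈ 4.3944.


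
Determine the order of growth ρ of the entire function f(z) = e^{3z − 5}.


|e^{3z − 5}| = e^{Re(3·z) + -5} ≤ e^{3|z|^1 + -5} = e^{3r^1 + -5} on |z| = r, so ρ ≤ 1. Choosing z on |z|=r so that 3·z is real positive (always possible by picking arg z appropriately) gives |f(z)| = e^{3r^1 + -5}, matching the bound. The additive constant -5 does not affect log log M(r) ~ 1·log r. Hence ρ = 1.
Therefore ρ = 1.

Order ρ = 1.


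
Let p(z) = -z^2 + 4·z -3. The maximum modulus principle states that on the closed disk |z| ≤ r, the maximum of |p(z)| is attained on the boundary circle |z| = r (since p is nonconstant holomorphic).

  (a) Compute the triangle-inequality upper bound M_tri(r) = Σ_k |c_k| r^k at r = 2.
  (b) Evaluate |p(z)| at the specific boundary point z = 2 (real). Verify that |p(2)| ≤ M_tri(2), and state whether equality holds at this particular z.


Coefficients: c_0 = -3, c_1 = 4, c_2 = -1. Radius r = 2.
Part (a). Triangle bound: M_tri(r) = Σ_k |c_k| r^k
  = |-3|·2^0 + |4|·2^1 + |-1|·2^2
  = 3 + 8 + 4 = 15.
This bounds M(r) := max_{|z|=r} |p(z)| from above; equality holds iff all terms c_k z^k can be made to align in phase at a single z on |z|=r.
Part (b). At z = 2 (real, on the circle |z| = r):
  p(2) = (-3)·2^0 + (4)·2^1 + (-1)·2^2 = 1.
  |p(2)| = 1.
Check: |p(2)| = 1 ≤ 15 = M_tri(2). ✓ Equality does not hold at z = 2 (the coefficients have mixed signs, so the terms do not all align in phase there).

M_tri(2) = 15; |p(2)| = 1; equality at z=2: no.


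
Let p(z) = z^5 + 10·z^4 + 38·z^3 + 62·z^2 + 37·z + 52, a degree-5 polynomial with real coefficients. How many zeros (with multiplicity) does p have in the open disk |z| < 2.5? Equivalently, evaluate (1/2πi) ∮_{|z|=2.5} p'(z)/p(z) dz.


The zeros of p are: -4, (0 + 1i), (0 - 1i), (-3 + 2i), (-3 - 2i).
Their magnitudes are: 4, 1, 1, 3.606, 3.606.
Zeros with |z| < R = 2.5: (0 + 1i), (0 - 1i).
Count = 2.
By the argument principle, (1/2πi) ∮_{|z|=R} p'(z)/p(z) dz equals exactly this count.

Number of zeros inside |z| < 2.5: 2.


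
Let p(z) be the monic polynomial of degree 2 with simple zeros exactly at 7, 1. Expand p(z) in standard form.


The polynomial is p(z) = ∏_{α ∈ S} (z − α), where S = {7, 1}.
Expanding the product yields: p(z) = z^2 -8·z + 7.
The resulting polynomial has degree 2 and real coefficients as required.

p(z) = z^2 -8·z + 7.


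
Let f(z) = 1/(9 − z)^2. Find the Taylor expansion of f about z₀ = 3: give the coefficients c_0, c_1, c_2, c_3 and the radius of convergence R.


Let w = z − z₀, so z = z₀ + w.
Then 9 − z = 9 − (z₀ + w) = (9 − z₀) − w = 6 − w.
f(z) = 1/(6 − w)^2 = (1/(6)^2) · (1 − w/(6))^{−2}.
By the binomial series (1−u)^{−2} = Σ_{n≥0} C(n+1, 1) u^n for |u|<1, with u = w/(6):
  c_n = C(n+1, 1) / (6)^(n+2).
  c_0 = 1/(6)^2 = 1/36.
  c_1 = 2/(6)^3 = 1/108.
  c_2 = 3/(6)^4 = 1/432.
  c_3 = 4/(6)^5 = 1/1944.
The series is valid for |w/d| < 1, i.e. |z − z₀| < |d|.
Radius of convergence: R = |9 − z₀| = |6| = 6 (distance from z₀ to the singularity z = 9).

c_0 = 1/36, c_1 = 1/108, c_2 = 1/432, c_3 = 1/1944; R = 6.


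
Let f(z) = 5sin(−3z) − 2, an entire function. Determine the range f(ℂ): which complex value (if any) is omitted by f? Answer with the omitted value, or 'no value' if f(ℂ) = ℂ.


Little Picard bounds the complement of f(ℂ) to at most one point.
sin is entire and surjective onto ℂ: for every w ∈ ℂ, sin(ζ) = w has a solution ζ ∈ ℂ (e.g., via the complex inverse arcsin). With ζ = −3z this gives z = ζ/(-3). Then 5·sin(−3z) takes every value in 5·ℂ = ℂ, and adding -2 is a bijection of ℂ. So f is surjective and omits no value. (Note: only on the real line is sin bounded by [−1, 1].)

Omitted value: no value.


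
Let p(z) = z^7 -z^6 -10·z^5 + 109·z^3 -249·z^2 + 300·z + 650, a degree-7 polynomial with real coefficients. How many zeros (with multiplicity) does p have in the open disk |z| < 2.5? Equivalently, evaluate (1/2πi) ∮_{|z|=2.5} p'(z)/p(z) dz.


The zeros of p are: (-3 + 2i), (-3 - 2i), -1, (3 + 1i), (3 - 1i), (1 + 2i), (1 - 2i).
Their magnitudes are: 3.606, 3.606, 1, 3.162, 3.162, 2.236, 2.236.
Zeros with |z| < R = 2.5: -1, (1 + 2i), (1 - 2i).
Count = 3.
By the argument principle, (1/2πi) ∮_{|z|=R} p'(z)/p(z) dz equals exactly this count.

Number of zeros inside |z| < 2.5: 3.


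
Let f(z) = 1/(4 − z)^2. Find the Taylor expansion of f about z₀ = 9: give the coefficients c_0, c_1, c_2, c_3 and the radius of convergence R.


Let w = z − z₀, so z = z₀ + w.
Then 4 − z = 4 − (z₀ + w) = (4 − z₀) − w = -5 − w.
f(z) = 1/(-5 − w)^2 = (1/(-5)^2) · (1 − w/(-5))^{−2}.
By the binomial series (1−u)^{−2} = Σ_{n≥0} C(n+1, 1) u^n for |u|<1, with u = w/(-5):
  c_n = C(n+1, 1) / (-5)^(n+2).
  c_0 = 1/(-5)^2 = 1/25.
  c_1 = 2/(-5)^3 = -2/125.
  c_2 = 3/(-5)^4 = 3/625.
  c_3 = 4/(-5)^5 = -4/3125.
The series is valid for |w/d| < 1, i.e. |z − z₀| < |d|.
Radius of convergence: R = |4 − z₀| = |-5| = 5 (distance from z₀ to the singularity z = 4).

c_0 = 1/25, c_1 = -2/125, c_2 = 3/625, c_3 = -4/3125; R = 5.


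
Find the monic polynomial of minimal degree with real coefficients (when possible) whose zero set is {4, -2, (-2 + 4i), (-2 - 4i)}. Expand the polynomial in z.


The polynomial is p(z) = ∏_{α ∈ S} (z − α), where S = {4, -2, (-2 + 4i), (-2 - 4i)}.
Expanding the product yields: p(z) = z^4 + 2·z^3 + 4·z^2 -72·z -160.
Note conjugate pairs combine to real quadratics: (z − (-2+4i))(z − (-2−4i)) = z² + 4z + 20.
The resulting polynomial has degree 4 and real coefficients as required.

p(z) = z^4 + 2·z^3 + 4·z^2 -72·z -160.


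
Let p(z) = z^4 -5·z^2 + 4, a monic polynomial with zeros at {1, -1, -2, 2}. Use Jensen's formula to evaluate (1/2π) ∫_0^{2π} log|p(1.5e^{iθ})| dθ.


Zeros: -2, -1, 1, 2; r = 1.5.
Inside |z| < r: -1, 1. Outside (|z| ≥ r): -2, 2.
p(0) = 4, so log|p(0)| = log(4) = 1.3863.
Apply Jensen: I(r) = log|p(0)| + Σ_k log(r/|z_k|), summed over zeros inside |z| < r.
  log(r/|z_k|) for z_k = 1: log(1.5/1) = 0.4055
  log(r/|z_k|) for z_k = -1: log(1.5/1) = 0.4055
  Outside zeros (-2, 2) contribute nothing to the Jensen sum.
Sum over inside zeros: 0.8109.
I(r) = log|p(0)| + (inside sum) = 1.3863 + 0.8109 = 2.1972.
Note: since some zeros are outside |z| ≤ r, the simplified n·log(r) form does NOT apply — only the inside zeros contribute.

I(r) ≈ 2.1972.


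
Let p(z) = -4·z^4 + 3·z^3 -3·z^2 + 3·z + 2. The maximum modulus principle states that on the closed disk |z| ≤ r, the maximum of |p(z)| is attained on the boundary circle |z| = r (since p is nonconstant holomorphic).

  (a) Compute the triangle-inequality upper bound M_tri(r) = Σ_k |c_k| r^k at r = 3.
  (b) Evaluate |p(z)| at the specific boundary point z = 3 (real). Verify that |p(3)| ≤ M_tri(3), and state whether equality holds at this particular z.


Coefficients: c_0 = 2, c_1 = 3, c_2 = -3, c_3 = 3, c_4 = -4. Radius r = 3.
Part (a). Triangle bound: M_tri(r) = Σ_k |c_k| r^k
  = |2|·3^0 + |3|·3^1 + |-3|·3^2 + |3|·3^3 + |-4|·3^4
  = 2 + 9 + 27 + 81 + 324 = 443.
This bounds M(r) := max_{|z|=r} |p(z)| from above; equality holds iff all terms c_k z^k can be made to align in phase at a single z on |z|=r.
Part (b). At z = 3 (real, on the circle |z| = r):
  p(3) = (2)·3^0 + (3)·3^1 + (-3)·3^2 + (3)·3^3 + (-4)·3^4 = -259.
  |p(3)| = 259.
Check: |p(3)| = 259 ≤ 443 = M_tri(3). ✓ Equality does not hold at z = 3 (the coefficients have mixed signs, so the terms do not all align in phase there).

M_tri(3) = 443; |p(3)| = 259; equality at z=3: no.


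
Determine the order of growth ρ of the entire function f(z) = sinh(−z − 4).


sinh(w) is a linear combination of e^{iw} and e^{−iw} (or e^w, e^{−w} in the hyperbolic case), so |sinh(w)| ≤ e^{|w|}. With w = −z − 4, |w| ≤ 1|z| + 4 = 1r + 4 on |z| = r, giving M(r) ≤ e^{1r + 4}, so ρ ≤ 1. On a suitable ray (z = it for sin/cos; z = t for sinh/cosh, t real → ∞), |sinh(−z − 4)| grows like e^{1|t|}/2, so ρ ≥ 1. Hence ρ = 1.
Therefore ρ = 1.

Order ρ = 1.


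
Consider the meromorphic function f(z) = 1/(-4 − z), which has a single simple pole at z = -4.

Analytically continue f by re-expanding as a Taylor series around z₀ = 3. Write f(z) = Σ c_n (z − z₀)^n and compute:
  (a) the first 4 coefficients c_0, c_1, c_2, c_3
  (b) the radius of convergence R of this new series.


Let w = z − z₀, so z = z₀ + w.
Then -4 − z = -4 − (z₀ + w) = (-4 − z₀) − w = -7 − w.
f(z) = 1/(-7 − w) = (1/(-7)) · 1/(1 − w/(-7)) = Σ_{n≥0} w^n / (-7)^(n+1).
So c_n = 1/(-7)^(n+1):
  c_0 = 1/(-7)^1 = -1/7.
  c_1 = 1/(-7)^2 = 1/49.
  c_2 = 1/(-7)^3 = -1/343.
  c_3 = 1/(-7)^4 = 1/2401.
The series is valid for |w/d| < 1, i.e. |z − z₀| < |d|.
Radius of convergence: R = |-4 − z₀| = |-7| = 7 (distance from z₀ to the singularity z = -4).

c_0 = -1/7, c_1 = 1/49, c_2 = -1/343, c_3 = 1/2401; R = 7.


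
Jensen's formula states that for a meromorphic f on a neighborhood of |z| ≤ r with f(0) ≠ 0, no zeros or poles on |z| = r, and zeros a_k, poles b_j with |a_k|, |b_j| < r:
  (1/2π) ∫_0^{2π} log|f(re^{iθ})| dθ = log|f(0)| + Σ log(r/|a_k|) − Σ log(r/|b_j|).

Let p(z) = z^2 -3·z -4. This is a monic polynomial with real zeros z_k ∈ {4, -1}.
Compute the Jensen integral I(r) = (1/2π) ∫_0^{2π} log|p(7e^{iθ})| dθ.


Zeros: -1, 4; r = 7.
Inside |z| < r: -1, 4. Outside (|z| ≥ r): ∅.
p(0) = -4, so log|p(0)| = log(4) = 1.3863.
Apply Jensen: I(r) = log|p(0)| + Σ_k log(r/|z_k|), summed over zeros inside |z| < r.
  log(r/|z_k|) for z_k = 4: log(7/4) = 0.5596
  log(r/|z_k|) for z_k = -1: log(7/1) = 1.9459
Sum over inside zeros: 2.5055.
I(r) = log|p(0)| + (inside sum) = 1.3863 + 2.5055 = 3.8918.
Closed form (all zeros inside, monic): I(r) = n·log(r) = 2·log(7) = 3.8918. ✓

I(r) ≈ 3.8918.


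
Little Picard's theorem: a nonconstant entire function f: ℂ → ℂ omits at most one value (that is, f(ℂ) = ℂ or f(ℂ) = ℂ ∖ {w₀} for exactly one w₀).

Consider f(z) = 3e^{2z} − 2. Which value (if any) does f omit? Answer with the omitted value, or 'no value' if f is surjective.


Little Picard bounds the complement of f(ℂ) to at most one point.
e^{2z} is never zero on ℂ, so 3·e^{2z} takes every value in ℂ ∖ {0}. Adding -2 shifts the range to ℂ ∖ {-2}. Thus f omits exactly the value -2.

Omitted value: -2.


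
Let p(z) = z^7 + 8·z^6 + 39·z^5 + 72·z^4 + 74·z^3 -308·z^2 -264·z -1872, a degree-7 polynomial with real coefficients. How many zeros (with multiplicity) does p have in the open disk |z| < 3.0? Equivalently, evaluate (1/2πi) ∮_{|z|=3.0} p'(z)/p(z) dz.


The zeros of p are: (-2 + 3i), (-2 - 3i), (-3 + 3i), (-3 - 3i), (0 + 2i), (0 - 2i), 2.
Their magnitudes are: 3.606, 3.606, 4.243, 4.243, 2, 2, 2.
Zeros with |z| < R = 3.0: (0 + 2i), (0 - 2i), 2.
Count = 3.
By the argument principle, (1/2πi) ∮_{|z|=R} p'(z)/p(z) dz equals exactly this count.

Number of zeros inside |z| < 3.0: 3.


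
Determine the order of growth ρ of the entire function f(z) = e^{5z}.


|e^{5z}| = e^{Re(5·z) + 0} ≤ e^{5|z|^1 + 0} = e^{5r^1 + 0} on |z| = r, so ρ ≤ 1. Choosing z on |z|=r so that 5·z is real positive (always possible by picking arg z appropriately) gives |f(z)| = e^{5r^1 + 0}, matching the bound. The additive constant 0 does not affect log log M(r) ~ 1·log r. Hence ρ = 1.
Therefore ρ = 1.

Order ρ = 1.


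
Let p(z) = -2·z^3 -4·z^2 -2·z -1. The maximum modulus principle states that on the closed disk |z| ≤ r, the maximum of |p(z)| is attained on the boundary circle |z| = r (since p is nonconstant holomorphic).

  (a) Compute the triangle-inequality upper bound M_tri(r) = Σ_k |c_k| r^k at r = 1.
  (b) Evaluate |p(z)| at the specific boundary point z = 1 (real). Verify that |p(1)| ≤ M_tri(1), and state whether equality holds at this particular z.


Coefficients: c_0 = -1, c_1 = -2, c_2 = -4, c_3 = -2. Radius r = 1.
Part (a). Triangle bound: M_tri(r) = Σ_k |c_k| r^k
  = |-1|·1^0 + |-2|·1^1 + |-4|·1^2 + |-2|·1^3
  = 1 + 2 + 4 + 2 = 9.
This bounds M(r) := max_{|z|=r} |p(z)| from above; equality holds iff all terms c_k z^k can be made to align in phase at a single z on |z|=r.
Part (b). At z = 1 (real, on the circle |z| = r):
  p(1) = (-1)·1^0 + (-2)·1^1 + (-4)·1^2 + (-2)·1^3 = -9.
  |p(1)| = 9.
Since all nonzero coefficients share the same sign, |p(1)| = 9 = M_tri(1); the triangle bound is attained at z = 1, so in fact M(r) = 9.

M_tri(1) = 9; |p(1)| = 9; equality at z=1: yes.


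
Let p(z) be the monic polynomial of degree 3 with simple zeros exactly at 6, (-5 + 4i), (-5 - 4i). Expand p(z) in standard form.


The polynomial is p(z) = ∏_{α ∈ S} (z − α), where S = {6, (-5 + 4i), (-5 - 4i)}.
Expanding the product yields: p(z) = z^3 + 4·z^2 -19·z -246.
Note conjugate pairs combine to real quadratics: (z − (-5+4i))(z − (-5−4i)) = z² + 10z + 41.
The resulting polynomial has degree 3 and real coefficients as required.

p(z) = z^3 + 4·z^2 -19·z -246.


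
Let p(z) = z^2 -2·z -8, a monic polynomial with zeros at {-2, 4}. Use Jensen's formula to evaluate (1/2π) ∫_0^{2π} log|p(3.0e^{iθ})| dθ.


Zeros: -2, 4; r = 3.0.
Inside |z| < r: -2. Outside (|z| ≥ r): 4.
p(0) = -8, so log|p(0)| = log(8) = 2.0794.
Apply Jensen: I(r) = log|p(0)| + Σ_k log(r/|z_k|), summed over zeros inside |z| < r.
  log(r/|z_k|) for z_k = -2: log(3.0/2) = 0.4055
  Outside zeros (4) contribute nothing to the Jensen sum.
Sum over inside zeros: 0.4055.
I(r) = log|p(0)| + (inside sum) = 2.0794 + 0.4055 = 2.4849.
Note: since some zeros are outside |z| ≤ r, the simplified n·log(r) form does NOT apply — only the inside zeros contribute.

I(r) ≈ 2.4849.


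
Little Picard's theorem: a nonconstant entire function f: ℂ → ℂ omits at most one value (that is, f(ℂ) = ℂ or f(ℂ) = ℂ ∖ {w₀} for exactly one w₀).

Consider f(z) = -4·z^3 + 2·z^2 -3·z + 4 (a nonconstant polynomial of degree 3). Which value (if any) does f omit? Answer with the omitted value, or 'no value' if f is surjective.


Little Picard bounds the complement of f(ℂ) to at most one point.
For every w ∈ ℂ, the equation p(z) − w = 0 is a nonconstant polynomial in z and hence has at least one root by the fundamental theorem of algebra. So p is surjective onto ℂ, omitting no value.

Omitted value: no value.
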